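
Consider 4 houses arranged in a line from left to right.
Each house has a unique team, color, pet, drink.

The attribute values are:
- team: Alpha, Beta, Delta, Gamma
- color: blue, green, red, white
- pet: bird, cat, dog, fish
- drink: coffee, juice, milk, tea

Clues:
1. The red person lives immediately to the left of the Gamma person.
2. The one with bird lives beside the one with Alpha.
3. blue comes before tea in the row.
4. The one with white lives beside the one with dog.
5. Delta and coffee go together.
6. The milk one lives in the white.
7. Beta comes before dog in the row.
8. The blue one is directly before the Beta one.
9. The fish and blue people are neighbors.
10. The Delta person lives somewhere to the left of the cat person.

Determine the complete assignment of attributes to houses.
Solution:

House | Team | Color | Pet | Drink
----------------------------------
  1   | Delta | red | fish | coffee
  2   | Gamma | blue | cat | juice
  3   | Beta | white | bird | milk
  4   | Alpha | green | dog | tea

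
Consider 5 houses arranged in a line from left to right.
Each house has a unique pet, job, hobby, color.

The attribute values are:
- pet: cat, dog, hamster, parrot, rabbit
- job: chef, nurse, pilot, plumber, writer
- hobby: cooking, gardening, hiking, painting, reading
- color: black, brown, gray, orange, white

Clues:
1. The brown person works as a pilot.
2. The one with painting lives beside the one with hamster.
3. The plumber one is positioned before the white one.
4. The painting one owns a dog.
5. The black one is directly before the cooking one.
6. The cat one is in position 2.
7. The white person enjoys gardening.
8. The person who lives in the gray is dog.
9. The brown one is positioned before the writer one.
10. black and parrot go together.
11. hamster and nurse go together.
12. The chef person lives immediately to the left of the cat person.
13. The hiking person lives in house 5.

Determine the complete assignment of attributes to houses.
Solution:

House | Pet | Job | Hobby | Color
---------------------------------
  1   | parrot | chef | reading | black
  2   | cat | pilot | cooking | brown
  3   | dog | plumber | painting | gray
  4   | hamster | nurse | gardening | white
  5   | rabbit | writer | hiking | orange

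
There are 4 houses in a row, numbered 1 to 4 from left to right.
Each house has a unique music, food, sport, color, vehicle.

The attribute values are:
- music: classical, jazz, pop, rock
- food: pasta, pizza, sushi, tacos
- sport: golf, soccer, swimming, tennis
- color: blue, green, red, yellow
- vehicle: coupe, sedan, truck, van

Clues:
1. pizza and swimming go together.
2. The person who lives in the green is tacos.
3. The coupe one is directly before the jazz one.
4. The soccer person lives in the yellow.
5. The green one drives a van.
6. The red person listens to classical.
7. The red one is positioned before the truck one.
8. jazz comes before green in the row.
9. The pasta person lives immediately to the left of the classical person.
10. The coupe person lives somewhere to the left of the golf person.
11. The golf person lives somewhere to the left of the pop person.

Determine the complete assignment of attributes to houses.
Solution:

House | Music | Food | Sport | Color | Vehicle
----------------------------------------------
  1   | rock | pasta | soccer | yellow | sedan
  2   | classical | pizza | swimming | red | coupe
  3   | jazz | sushi | golf | blue | truck
  4   | pop | tacos | tennis | green | van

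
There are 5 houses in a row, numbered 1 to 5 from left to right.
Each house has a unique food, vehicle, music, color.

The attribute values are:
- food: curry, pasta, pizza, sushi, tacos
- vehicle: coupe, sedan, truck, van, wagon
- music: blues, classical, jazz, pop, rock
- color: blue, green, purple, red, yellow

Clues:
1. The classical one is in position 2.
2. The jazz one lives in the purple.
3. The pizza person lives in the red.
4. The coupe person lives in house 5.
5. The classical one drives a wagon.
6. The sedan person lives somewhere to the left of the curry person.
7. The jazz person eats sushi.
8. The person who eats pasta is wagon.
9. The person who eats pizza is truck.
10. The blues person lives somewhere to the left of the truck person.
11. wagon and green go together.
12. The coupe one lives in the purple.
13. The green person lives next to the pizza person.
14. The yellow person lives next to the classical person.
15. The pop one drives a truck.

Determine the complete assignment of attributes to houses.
Solution:

House | Food | Vehicle | Music | Color
--------------------------------------
  1   | tacos | sedan | blues | yellow
  2   | pasta | wagon | classical | green
  3   | pizza | truck | pop | red
  4   | curry | van | rock | blue
  5   | sushi | coupe | jazz | purple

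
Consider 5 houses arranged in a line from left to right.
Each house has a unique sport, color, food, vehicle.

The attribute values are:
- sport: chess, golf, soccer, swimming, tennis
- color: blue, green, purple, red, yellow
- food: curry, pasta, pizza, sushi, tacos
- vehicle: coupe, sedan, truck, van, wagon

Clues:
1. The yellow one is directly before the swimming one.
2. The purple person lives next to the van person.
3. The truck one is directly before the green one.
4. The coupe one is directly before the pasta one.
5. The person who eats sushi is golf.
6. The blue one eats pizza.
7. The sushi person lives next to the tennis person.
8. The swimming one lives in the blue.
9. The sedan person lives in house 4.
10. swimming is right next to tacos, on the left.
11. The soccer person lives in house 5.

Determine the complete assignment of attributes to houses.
Solution:

House | Sport | Color | Food | Vehicle
--------------------------------------
  1   | golf | purple | sushi | coupe
  2   | tennis | yellow | pasta | van
  3   | swimming | blue | pizza | truck
  4   | chess | green | tacos | sedan
  5   | soccer | red | curry | wagon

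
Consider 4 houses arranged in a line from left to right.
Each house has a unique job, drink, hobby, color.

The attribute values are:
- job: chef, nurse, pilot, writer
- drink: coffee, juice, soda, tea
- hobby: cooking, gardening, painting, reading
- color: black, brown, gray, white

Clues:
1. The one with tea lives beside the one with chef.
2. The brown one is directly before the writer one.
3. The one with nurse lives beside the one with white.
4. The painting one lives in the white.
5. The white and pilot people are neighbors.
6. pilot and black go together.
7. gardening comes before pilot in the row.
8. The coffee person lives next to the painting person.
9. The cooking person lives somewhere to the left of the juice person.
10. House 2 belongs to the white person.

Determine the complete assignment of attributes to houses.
Solution:

House | Job | Drink | Hobby | Color
-----------------------------------
  1   | nurse | coffee | gardening | brown
  2   | writer | soda | painting | white
  3   | pilot | tea | cooking | black
  4   | chef | juice | reading | gray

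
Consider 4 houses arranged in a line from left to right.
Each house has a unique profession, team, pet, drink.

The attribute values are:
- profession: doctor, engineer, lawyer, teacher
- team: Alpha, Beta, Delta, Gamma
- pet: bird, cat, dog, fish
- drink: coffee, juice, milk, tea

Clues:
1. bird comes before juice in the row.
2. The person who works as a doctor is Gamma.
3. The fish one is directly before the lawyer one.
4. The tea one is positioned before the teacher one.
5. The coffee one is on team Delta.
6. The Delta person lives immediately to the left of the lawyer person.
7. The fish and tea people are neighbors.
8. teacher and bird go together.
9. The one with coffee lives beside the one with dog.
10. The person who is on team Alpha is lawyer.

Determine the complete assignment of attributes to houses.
Solution:

House | Profession | Team | Pet | Drink
---------------------------------------
  1   | engineer | Delta | fish | coffee
  2   | lawyer | Alpha | dog | tea
  3   | teacher | Beta | bird | milk
  4   | doctor | Gamma | cat | juice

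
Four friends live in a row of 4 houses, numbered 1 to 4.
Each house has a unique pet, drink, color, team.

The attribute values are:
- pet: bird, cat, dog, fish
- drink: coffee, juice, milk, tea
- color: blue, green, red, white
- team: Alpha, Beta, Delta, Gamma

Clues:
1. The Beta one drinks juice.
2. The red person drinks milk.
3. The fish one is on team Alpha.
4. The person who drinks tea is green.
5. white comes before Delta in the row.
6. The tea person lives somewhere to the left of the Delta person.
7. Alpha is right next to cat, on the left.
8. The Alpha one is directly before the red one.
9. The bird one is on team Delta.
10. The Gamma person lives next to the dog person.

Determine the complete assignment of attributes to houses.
Solution:

House | Pet | Drink | Color | Team
----------------------------------
  1   | fish | tea | green | Alpha
  2   | cat | milk | red | Gamma
  3   | dog | juice | white | Beta
  4   | bird | coffee | blue | Delta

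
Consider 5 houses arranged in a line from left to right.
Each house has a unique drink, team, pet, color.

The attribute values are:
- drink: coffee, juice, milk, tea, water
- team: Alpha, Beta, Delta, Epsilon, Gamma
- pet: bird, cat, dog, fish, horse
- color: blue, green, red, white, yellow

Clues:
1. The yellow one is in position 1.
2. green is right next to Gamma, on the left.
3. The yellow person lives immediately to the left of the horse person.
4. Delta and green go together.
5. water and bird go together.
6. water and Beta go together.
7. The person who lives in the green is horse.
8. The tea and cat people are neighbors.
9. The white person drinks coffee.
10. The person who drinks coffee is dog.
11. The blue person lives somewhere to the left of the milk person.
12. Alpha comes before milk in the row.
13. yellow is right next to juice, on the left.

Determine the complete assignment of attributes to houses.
Solution:

House | Drink | Team | Pet | Color
----------------------------------
  1   | water | Beta | bird | yellow
  2   | juice | Delta | horse | green
  3   | coffee | Gamma | dog | white
  4   | tea | Alpha | fish | blue
  5   | milk | Epsilon | cat | red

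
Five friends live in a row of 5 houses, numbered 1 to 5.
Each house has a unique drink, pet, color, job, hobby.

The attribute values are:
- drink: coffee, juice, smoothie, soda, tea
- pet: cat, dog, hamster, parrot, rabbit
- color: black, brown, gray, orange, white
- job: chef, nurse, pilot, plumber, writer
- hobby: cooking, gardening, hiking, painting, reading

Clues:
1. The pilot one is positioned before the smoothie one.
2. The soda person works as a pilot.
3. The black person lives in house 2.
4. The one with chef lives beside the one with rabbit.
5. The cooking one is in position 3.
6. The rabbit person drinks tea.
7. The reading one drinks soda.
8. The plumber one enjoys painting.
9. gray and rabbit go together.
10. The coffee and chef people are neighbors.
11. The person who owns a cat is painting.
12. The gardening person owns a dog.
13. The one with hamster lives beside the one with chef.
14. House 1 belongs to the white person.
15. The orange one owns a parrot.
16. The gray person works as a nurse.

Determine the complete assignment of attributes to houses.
Solution:

House | Drink | Pet | Color | Job | Hobby
-----------------------------------------
  1   | coffee | hamster | white | writer | hiking
  2   | juice | dog | black | chef | gardening
  3   | tea | rabbit | gray | nurse | cooking
  4   | soda | parrot | orange | pilot | reading
  5   | smoothie | cat | brown | plumber | painting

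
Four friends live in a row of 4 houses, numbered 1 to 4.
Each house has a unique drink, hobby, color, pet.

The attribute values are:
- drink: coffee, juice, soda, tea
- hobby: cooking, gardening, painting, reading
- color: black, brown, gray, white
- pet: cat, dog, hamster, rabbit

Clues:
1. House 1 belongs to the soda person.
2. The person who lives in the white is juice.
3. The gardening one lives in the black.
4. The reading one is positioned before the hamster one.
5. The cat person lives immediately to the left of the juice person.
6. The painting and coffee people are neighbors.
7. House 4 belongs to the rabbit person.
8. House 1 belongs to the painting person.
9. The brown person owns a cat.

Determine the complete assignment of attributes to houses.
Solution:

House | Drink | Hobby | Color | Pet
-----------------------------------
  1   | soda | painting | gray | dog
  2   | coffee | reading | brown | cat
  3   | juice | cooking | white | hamster
  4   | tea | gardening | black | rabbit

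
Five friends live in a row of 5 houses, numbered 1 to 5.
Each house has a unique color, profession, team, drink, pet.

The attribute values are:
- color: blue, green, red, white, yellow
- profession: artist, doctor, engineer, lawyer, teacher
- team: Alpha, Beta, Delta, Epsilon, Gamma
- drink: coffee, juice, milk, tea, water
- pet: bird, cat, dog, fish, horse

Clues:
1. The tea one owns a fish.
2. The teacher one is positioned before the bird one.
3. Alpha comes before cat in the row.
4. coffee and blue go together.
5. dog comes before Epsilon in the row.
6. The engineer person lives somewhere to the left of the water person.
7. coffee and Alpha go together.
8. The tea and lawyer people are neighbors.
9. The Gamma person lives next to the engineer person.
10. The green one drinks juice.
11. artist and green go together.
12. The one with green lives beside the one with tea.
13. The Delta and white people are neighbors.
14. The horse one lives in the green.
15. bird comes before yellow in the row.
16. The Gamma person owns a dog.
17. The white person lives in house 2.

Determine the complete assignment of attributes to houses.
Solution:

House | Color | Profession | Team | Drink | Pet
-----------------------------------------------
  1   | green | artist | Delta | juice | horse
  2   | white | teacher | Beta | tea | fish
  3   | red | lawyer | Gamma | milk | dog
  4   | blue | engineer | Alpha | coffee | bird
  5   | yellow | doctor | Epsilon | water | cat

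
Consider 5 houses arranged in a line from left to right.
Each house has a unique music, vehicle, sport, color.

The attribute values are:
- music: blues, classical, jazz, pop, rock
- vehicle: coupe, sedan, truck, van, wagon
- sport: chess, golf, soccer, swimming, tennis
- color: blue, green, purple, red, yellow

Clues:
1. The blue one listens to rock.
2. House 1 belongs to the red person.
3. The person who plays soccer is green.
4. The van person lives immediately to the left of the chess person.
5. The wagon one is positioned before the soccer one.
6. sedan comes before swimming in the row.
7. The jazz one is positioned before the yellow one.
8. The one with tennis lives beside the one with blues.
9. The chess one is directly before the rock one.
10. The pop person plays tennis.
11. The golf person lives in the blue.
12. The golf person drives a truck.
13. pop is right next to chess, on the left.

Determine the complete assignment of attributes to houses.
Solution:

House | Music | Vehicle | Sport | Color
---------------------------------------
  1   | pop | van | tennis | red
  2   | blues | wagon | chess | purple
  3   | rock | truck | golf | blue
  4   | jazz | sedan | soccer | green
  5   | classical | coupe | swimming | yellow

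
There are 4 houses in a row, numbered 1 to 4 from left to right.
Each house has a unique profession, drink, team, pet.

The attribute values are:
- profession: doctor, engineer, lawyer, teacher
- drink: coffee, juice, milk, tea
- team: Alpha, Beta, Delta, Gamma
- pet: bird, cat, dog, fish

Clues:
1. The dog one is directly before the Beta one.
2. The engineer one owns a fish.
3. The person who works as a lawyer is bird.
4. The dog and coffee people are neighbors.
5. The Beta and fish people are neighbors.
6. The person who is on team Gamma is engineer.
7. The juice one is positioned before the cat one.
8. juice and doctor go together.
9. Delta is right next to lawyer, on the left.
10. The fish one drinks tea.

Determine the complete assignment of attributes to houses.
Solution:

House | Profession | Drink | Team | Pet
---------------------------------------
  1   | doctor | juice | Delta | dog
  2   | lawyer | coffee | Beta | bird
  3   | engineer | tea | Gamma | fish
  4   | teacher | milk | Alpha | cat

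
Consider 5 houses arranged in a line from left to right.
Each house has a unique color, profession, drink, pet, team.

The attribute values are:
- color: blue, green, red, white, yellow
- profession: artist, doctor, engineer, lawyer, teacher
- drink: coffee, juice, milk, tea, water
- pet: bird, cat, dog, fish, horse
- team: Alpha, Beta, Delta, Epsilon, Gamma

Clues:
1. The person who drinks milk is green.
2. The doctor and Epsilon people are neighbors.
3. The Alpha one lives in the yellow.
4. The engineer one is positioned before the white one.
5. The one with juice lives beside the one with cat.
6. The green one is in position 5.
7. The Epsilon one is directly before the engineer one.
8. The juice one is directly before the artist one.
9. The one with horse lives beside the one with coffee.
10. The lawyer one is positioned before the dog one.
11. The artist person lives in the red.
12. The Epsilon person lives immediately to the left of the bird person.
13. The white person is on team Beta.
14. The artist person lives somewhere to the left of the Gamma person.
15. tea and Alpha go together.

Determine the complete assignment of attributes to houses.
Solution:

House | Color | Profession | Drink | Pet | Team
-----------------------------------------------
  1   | blue | doctor | juice | horse | Delta
  2   | red | artist | coffee | cat | Epsilon
  3   | yellow | engineer | tea | bird | Alpha
  4   | white | lawyer | water | fish | Beta
  5   | green | teacher | milk | dog | Gamma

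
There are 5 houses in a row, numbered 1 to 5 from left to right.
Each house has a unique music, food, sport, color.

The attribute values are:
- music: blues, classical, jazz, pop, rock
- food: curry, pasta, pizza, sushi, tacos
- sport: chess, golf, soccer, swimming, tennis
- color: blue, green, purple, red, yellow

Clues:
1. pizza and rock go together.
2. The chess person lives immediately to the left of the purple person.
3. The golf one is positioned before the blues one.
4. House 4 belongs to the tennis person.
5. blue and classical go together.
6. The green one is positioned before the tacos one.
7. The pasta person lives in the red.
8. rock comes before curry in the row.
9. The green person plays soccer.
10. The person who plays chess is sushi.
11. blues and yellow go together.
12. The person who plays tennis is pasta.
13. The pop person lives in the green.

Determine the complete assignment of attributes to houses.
Solution:

House | Music | Food | Sport | Color
------------------------------------
  1   | classical | sushi | chess | blue
  2   | rock | pizza | golf | purple
  3   | pop | curry | soccer | green
  4   | jazz | pasta | tennis | red
  5   | blues | tacos | swimming | yellow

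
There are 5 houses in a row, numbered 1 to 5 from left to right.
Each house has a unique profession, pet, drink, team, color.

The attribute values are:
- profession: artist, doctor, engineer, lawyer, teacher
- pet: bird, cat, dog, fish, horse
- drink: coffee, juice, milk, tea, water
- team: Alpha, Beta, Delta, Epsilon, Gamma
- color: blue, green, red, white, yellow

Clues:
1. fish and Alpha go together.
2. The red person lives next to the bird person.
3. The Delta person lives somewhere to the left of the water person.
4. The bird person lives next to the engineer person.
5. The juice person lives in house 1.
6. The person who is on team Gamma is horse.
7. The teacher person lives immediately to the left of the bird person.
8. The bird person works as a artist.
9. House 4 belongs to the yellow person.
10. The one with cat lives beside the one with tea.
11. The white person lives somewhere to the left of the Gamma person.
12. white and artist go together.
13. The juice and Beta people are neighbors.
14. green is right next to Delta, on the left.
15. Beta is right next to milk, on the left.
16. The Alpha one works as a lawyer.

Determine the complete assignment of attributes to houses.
Solution:

House | Profession | Pet | Drink | Team | Color
-----------------------------------------------
  1   | teacher | cat | juice | Epsilon | red
  2   | artist | bird | tea | Beta | white
  3   | engineer | horse | milk | Gamma | green
  4   | doctor | dog | coffee | Delta | yellow
  5   | lawyer | fish | water | Alpha | blue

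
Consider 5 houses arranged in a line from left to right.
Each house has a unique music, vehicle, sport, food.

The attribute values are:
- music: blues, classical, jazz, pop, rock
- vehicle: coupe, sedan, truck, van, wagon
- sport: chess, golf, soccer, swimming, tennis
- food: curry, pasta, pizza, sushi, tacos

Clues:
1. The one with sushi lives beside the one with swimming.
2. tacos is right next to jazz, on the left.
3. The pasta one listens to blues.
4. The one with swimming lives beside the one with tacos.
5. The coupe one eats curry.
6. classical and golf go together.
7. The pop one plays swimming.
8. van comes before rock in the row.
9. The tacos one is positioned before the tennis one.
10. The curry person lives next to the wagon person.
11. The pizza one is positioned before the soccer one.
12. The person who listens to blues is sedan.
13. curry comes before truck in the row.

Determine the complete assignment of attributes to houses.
Solution:

House | Music | Vehicle | Sport | Food
--------------------------------------
  1   | classical | van | golf | sushi
  2   | pop | coupe | swimming | curry
  3   | rock | wagon | chess | tacos
  4   | jazz | truck | tennis | pizza
  5   | blues | sedan | soccer | pasta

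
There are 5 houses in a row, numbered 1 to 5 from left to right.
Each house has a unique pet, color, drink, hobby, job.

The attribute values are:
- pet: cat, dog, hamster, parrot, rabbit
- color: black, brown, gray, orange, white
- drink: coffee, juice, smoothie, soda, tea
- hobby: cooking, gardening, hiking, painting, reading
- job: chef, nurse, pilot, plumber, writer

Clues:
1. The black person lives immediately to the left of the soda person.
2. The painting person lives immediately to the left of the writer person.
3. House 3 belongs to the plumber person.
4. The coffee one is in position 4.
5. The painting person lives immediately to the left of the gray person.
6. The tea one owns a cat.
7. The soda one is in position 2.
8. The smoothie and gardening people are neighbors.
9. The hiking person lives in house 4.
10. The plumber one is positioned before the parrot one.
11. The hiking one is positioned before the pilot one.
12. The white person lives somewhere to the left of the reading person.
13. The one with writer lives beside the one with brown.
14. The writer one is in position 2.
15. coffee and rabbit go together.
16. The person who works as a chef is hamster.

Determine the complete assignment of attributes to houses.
Solution:

House | Pet | Color | Drink | Hobby | Job
-----------------------------------------
  1   | hamster | black | smoothie | painting | chef
  2   | dog | gray | soda | gardening | writer
  3   | cat | brown | tea | cooking | plumber
  4   | rabbit | white | coffee | hiking | nurse
  5   | parrot | orange | juice | reading | pilot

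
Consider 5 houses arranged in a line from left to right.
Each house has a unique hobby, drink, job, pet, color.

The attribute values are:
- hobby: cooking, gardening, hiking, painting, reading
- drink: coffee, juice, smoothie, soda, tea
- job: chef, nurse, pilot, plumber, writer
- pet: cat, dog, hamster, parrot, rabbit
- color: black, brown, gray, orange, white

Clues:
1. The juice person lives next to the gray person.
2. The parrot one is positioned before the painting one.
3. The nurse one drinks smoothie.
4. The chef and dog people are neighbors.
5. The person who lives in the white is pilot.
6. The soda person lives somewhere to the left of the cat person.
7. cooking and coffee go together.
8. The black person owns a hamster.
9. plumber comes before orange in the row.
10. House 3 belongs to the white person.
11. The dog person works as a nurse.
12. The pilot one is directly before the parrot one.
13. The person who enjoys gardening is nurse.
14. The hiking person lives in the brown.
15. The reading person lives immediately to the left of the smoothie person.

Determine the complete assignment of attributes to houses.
Solution:

House | Hobby | Drink | Job | Pet | Color
-----------------------------------------
  1   | reading | juice | chef | hamster | black
  2   | gardening | smoothie | nurse | dog | gray
  3   | cooking | coffee | pilot | rabbit | white
  4   | hiking | soda | plumber | parrot | brown
  5   | painting | tea | writer | cat | orange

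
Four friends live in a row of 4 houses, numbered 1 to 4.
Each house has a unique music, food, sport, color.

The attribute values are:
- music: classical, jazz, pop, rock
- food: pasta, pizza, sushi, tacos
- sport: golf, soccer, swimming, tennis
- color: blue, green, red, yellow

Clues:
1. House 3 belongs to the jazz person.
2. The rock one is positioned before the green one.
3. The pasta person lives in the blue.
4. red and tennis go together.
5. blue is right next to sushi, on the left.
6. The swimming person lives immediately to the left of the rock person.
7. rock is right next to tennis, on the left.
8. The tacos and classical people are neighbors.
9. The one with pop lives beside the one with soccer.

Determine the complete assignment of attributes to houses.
Solution:

House | Music | Food | Sport | Color
------------------------------------
  1   | pop | pasta | swimming | blue
  2   | rock | sushi | soccer | yellow
  3   | jazz | tacos | tennis | red
  4   | classical | pizza | golf | green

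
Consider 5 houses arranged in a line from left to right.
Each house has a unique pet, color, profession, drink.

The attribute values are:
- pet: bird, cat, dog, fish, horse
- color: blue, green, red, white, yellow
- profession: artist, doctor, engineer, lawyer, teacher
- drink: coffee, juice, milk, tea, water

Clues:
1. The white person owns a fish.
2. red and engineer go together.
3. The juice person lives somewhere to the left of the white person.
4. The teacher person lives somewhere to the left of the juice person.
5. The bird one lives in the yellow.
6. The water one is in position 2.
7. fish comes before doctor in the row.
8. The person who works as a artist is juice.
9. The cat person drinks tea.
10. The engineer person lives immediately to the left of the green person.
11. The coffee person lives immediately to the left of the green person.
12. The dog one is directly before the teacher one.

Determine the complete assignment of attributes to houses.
Solution:

House | Pet | Color | Profession | Drink
----------------------------------------
  1   | dog | red | engineer | coffee
  2   | horse | green | teacher | water
  3   | bird | yellow | artist | juice
  4   | fish | white | lawyer | milk
  5   | cat | blue | doctor | tea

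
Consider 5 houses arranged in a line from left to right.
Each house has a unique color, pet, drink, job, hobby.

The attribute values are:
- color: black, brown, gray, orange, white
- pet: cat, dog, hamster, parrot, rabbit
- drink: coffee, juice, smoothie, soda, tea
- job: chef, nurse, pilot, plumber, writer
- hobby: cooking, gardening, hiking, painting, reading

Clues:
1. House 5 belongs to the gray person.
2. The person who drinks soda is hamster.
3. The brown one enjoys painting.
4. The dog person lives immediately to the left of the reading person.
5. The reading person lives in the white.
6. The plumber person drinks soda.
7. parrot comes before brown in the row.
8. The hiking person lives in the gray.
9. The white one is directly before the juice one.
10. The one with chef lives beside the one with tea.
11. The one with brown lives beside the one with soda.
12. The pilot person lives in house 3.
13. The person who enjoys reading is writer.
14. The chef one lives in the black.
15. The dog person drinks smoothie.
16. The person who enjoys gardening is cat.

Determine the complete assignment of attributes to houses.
Solution:

House | Color | Pet | Drink | Job | Hobby
-----------------------------------------
  1   | black | dog | smoothie | chef | cooking
  2   | white | parrot | tea | writer | reading
  3   | orange | cat | juice | pilot | gardening
  4   | brown | rabbit | coffee | nurse | painting
  5   | gray | hamster | soda | plumber | hiking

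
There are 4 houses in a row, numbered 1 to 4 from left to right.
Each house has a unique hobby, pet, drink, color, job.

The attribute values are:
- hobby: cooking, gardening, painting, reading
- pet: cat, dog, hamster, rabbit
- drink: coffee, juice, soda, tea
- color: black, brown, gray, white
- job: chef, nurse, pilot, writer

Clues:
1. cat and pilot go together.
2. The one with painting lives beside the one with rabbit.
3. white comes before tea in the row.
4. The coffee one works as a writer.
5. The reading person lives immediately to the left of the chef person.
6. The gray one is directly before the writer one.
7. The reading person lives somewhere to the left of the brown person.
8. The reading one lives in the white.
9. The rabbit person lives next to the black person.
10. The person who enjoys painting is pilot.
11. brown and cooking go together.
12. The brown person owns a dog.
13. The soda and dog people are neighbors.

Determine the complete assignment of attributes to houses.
Solution:

House | Hobby | Pet | Drink | Color | Job
-----------------------------------------
  1   | painting | cat | juice | gray | pilot
  2   | reading | rabbit | coffee | white | writer
  3   | gardening | hamster | soda | black | chef
  4   | cooking | dog | tea | brown | nurse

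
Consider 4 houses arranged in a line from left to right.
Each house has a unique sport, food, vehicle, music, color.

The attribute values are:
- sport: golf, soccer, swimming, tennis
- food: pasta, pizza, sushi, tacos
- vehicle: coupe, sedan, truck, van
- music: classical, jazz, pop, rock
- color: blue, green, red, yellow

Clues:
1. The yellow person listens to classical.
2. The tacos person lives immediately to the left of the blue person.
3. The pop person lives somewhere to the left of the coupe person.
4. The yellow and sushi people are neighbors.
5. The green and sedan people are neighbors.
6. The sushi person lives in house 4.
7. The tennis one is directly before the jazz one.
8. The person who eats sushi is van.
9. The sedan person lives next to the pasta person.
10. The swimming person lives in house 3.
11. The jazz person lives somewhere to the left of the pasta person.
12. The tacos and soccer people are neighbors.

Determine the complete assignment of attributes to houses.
Solution:

House | Sport | Food | Vehicle | Music | Color
----------------------------------------------
  1   | tennis | tacos | truck | pop | green
  2   | soccer | pizza | sedan | jazz | blue
  3   | swimming | pasta | coupe | classical | yellow
  4   | golf | sushi | van | rock | red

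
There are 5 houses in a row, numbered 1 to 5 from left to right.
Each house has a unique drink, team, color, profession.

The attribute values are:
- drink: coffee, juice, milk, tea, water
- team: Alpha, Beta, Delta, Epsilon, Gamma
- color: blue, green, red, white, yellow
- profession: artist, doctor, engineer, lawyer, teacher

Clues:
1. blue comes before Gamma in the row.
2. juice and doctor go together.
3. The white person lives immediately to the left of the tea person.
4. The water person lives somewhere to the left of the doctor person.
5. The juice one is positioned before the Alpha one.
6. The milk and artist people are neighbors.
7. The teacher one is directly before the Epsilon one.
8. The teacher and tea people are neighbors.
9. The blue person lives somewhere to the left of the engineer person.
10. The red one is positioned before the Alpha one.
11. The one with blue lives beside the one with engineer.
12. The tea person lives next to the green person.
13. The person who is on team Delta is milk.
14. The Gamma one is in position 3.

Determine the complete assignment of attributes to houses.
Solution:

House | Drink | Team | Color | Profession
-----------------------------------------
  1   | milk | Delta | white | teacher
  2   | tea | Epsilon | blue | artist
  3   | water | Gamma | green | engineer
  4   | juice | Beta | red | doctor
  5   | coffee | Alpha | yellow | lawyer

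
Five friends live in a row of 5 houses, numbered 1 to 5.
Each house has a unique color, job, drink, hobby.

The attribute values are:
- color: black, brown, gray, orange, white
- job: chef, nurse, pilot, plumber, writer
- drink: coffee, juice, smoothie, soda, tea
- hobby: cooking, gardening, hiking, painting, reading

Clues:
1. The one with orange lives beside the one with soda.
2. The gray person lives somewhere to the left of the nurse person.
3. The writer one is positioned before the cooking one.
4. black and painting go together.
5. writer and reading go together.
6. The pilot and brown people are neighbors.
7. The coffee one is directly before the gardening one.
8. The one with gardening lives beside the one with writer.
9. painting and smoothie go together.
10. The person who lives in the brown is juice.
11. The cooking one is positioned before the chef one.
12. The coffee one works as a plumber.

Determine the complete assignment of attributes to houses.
Solution:

House | Color | Job | Drink | Hobby
-----------------------------------
  1   | orange | plumber | coffee | hiking
  2   | gray | pilot | soda | gardening
  3   | brown | writer | juice | reading
  4   | white | nurse | tea | cooking
  5   | black | chef | smoothie | painting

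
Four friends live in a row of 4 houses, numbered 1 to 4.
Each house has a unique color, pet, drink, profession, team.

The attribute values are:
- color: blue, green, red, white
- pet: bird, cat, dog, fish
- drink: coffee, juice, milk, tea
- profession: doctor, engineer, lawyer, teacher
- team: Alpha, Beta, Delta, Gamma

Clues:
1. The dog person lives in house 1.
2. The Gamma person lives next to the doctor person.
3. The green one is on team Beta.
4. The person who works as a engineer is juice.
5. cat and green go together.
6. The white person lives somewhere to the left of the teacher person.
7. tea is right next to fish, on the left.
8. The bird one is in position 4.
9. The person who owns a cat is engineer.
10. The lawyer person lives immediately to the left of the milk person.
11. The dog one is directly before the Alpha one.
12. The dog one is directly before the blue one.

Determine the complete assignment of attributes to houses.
Solution:

House | Color | Pet | Drink | Profession | Team
-----------------------------------------------
  1   | white | dog | tea | lawyer | Gamma
  2   | blue | fish | milk | doctor | Alpha
  3   | green | cat | juice | engineer | Beta
  4   | red | bird | coffee | teacher | Delta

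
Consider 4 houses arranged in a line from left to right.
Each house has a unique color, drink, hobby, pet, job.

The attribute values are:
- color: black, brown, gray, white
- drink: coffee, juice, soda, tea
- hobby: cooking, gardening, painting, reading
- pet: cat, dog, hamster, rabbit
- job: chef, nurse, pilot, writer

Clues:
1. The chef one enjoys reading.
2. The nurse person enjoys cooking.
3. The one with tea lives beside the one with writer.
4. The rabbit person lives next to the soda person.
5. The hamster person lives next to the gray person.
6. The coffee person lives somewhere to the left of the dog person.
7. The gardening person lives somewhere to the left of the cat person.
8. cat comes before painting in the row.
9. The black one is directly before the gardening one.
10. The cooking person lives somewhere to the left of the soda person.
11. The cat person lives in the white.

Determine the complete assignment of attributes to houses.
Solution:

House | Color | Drink | Hobby | Pet | Job
-----------------------------------------
  1   | black | tea | cooking | hamster | nurse
  2   | gray | coffee | gardening | rabbit | writer
  3   | white | soda | reading | cat | chef
  4   | brown | juice | painting | dog | pilot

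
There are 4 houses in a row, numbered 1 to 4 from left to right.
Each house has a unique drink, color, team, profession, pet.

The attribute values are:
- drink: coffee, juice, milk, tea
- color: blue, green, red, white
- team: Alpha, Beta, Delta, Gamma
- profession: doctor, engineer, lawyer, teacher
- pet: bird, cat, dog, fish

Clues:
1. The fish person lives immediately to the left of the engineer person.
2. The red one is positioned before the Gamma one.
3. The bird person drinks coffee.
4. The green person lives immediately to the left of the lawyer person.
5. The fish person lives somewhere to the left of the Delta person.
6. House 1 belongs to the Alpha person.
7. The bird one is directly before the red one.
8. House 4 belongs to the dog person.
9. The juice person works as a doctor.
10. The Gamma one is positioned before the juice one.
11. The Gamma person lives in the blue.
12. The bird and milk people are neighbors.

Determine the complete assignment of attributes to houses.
Solution:

House | Drink | Color | Team | Profession | Pet
-----------------------------------------------
  1   | coffee | green | Alpha | teacher | bird
  2   | milk | red | Beta | lawyer | fish
  3   | tea | blue | Gamma | engineer | cat
  4   | juice | white | Delta | doctor | dog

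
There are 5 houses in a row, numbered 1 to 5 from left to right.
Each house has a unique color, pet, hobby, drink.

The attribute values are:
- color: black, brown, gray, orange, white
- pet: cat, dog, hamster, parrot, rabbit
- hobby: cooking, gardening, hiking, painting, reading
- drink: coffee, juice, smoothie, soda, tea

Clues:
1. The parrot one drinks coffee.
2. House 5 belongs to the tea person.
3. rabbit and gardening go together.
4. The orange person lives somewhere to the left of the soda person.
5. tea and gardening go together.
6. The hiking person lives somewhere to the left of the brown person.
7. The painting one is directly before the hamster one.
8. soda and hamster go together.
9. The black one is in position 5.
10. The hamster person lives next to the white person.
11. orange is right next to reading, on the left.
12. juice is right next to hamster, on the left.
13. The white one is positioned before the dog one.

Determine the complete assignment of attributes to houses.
Solution:

House | Color | Pet | Hobby | Drink
-----------------------------------
  1   | orange | cat | painting | juice
  2   | gray | hamster | reading | soda
  3   | white | parrot | hiking | coffee
  4   | brown | dog | cooking | smoothie
  5   | black | rabbit | gardening | tea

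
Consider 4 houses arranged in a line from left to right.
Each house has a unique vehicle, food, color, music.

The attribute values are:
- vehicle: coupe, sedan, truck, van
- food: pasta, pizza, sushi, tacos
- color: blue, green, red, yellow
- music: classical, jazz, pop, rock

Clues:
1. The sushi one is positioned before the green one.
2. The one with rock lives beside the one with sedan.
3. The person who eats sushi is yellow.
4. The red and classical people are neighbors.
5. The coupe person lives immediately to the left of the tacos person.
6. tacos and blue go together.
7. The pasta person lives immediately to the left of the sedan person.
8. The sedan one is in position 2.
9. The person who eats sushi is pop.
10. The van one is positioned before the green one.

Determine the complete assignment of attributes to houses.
Solution:

House | Vehicle | Food | Color | Music
--------------------------------------
  1   | coupe | pasta | red | rock
  2   | sedan | tacos | blue | classical
  3   | van | sushi | yellow | pop
  4   | truck | pizza | green | jazz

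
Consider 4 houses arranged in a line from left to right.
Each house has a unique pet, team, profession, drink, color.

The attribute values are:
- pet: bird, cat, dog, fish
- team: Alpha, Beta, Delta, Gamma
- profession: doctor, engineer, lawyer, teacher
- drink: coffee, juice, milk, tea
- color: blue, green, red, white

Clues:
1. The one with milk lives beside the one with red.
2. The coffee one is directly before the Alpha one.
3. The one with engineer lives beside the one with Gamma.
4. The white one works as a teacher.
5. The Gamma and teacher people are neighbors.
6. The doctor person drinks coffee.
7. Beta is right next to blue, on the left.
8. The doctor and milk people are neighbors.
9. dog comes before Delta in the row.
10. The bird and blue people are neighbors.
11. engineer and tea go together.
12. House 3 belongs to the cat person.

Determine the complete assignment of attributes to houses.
Solution:

House | Pet | Team | Profession | Drink | Color
-----------------------------------------------
  1   | bird | Beta | engineer | tea | green
  2   | dog | Gamma | doctor | coffee | blue
  3   | cat | Alpha | teacher | milk | white
  4   | fish | Delta | lawyer | juice | red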